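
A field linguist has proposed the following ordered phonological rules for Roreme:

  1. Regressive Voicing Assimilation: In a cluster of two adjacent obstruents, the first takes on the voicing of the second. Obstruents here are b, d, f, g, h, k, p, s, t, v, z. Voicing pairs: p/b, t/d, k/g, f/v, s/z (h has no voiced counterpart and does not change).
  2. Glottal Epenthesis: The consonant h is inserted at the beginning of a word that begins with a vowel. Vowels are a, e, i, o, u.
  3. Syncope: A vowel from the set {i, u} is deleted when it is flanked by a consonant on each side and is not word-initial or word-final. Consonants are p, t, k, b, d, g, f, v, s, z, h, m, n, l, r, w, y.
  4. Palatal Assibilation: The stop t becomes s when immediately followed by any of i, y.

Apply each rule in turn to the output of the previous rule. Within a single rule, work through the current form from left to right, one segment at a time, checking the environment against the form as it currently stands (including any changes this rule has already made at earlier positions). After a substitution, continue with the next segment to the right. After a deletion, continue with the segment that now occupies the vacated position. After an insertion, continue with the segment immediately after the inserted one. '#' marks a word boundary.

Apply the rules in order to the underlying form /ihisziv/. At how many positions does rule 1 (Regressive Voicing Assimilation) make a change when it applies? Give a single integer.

1 Regressive Voicing Assimilation: [ihisziv] → [ihizziv]
2 Glottal Epenthesis: [ihizziv] → [hihizziv]
3 Syncope: [hihizziv] → [hhzzv]
4 Palatal Assibilation: no change — [hhzzv]
Rule 1 changed 1 position(s).

1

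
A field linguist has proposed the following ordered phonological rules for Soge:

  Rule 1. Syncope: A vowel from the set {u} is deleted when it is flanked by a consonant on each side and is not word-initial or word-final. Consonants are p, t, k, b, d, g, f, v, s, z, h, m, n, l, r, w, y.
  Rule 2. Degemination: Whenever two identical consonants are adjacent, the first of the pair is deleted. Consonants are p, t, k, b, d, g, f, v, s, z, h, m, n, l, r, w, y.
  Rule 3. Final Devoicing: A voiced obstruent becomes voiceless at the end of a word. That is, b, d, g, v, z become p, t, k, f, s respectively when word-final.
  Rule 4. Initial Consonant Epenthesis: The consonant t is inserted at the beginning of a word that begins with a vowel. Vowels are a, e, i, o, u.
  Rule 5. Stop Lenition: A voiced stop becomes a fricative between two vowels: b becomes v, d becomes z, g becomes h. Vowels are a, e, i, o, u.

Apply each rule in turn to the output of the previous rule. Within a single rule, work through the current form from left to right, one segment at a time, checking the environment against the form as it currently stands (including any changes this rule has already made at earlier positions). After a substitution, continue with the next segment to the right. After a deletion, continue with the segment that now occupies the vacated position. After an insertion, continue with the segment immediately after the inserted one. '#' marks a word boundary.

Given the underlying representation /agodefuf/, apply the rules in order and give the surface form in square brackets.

[tahozef]

Rule 1 Syncope: [agodefuf] → [agodeff]
Rule 2 Degemination: [agodeff] → [agodef]
Rule 3 Final Devoicing: no change — [agodef]
Rule 4 Initial Consonant Epenthesis: [agodef] → [tagodef]
Rule 5 Stop Lenition: [tagodef] → [tahozef]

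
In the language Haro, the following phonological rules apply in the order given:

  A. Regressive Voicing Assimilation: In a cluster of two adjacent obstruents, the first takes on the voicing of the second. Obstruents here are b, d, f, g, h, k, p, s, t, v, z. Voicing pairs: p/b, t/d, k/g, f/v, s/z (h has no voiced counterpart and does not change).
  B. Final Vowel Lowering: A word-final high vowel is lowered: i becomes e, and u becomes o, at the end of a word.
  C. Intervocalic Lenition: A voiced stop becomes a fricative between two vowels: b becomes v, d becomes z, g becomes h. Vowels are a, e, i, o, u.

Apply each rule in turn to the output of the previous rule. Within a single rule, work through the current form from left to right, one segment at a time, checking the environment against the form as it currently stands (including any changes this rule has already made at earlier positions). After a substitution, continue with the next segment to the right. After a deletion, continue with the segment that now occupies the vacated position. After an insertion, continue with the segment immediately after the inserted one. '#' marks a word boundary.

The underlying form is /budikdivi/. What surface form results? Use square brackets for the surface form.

A Regressive Voicing Assimilation: [budikdivi] → [budigdivi]
B Final Vowel Lowering: [budigdivi] → [budigdive]
C Intervocalic Lenition: [budigdive] → [buzigdive]

[buzigdive]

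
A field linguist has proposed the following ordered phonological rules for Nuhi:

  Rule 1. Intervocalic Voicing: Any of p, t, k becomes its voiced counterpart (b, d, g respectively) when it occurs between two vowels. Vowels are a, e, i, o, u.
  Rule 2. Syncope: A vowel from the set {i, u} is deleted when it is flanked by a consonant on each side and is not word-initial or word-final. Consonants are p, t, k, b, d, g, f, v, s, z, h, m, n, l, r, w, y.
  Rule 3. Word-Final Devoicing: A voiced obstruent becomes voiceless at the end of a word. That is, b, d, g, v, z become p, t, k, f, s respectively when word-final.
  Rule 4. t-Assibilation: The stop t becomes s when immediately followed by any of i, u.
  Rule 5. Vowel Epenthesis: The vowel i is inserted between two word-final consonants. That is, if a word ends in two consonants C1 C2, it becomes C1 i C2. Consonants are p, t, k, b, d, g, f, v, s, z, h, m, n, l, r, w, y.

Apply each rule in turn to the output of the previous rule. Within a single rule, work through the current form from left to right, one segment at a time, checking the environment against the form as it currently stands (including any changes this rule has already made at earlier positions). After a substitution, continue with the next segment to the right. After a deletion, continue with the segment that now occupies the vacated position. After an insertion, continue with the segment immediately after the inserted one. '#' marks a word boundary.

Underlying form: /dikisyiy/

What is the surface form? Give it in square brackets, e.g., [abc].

Rule 1 Intervocalic Voicing: [dikisyiy] → [digisyiy]
Rule 2 Syncope: [digisyiy] → [dgsyy]
Rule 3 Word-Final Devoicing: no change — [dgsyy]
Rule 4 t-Assibilation: no change — [dgsyy]
Rule 5 Vowel Epenthesis: [dgsyy] → [dgsyiy]

[dgsyiy]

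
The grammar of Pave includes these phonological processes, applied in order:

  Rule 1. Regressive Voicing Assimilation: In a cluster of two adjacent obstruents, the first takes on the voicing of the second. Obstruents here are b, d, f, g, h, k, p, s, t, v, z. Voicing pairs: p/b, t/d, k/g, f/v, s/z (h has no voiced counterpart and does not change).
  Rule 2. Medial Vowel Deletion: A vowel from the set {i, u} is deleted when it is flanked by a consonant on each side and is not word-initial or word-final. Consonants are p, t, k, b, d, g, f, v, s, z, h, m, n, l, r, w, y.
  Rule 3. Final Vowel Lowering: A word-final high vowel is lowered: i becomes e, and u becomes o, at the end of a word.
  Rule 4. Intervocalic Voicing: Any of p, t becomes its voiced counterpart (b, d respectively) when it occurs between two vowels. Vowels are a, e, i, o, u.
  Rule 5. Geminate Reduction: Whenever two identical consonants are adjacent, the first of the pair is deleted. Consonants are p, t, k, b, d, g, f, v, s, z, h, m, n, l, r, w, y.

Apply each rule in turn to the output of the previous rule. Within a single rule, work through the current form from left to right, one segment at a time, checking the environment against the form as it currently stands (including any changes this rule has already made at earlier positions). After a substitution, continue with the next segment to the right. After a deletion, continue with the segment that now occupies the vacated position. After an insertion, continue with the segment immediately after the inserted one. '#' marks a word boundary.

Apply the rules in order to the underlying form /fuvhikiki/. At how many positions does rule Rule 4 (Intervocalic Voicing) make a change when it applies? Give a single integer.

0

Rule 1 Regressive Voicing Assimilation: [fuvhikiki] → [fufhikiki]
Rule 2 Medial Vowel Deletion: [fufhikiki] → [ffhkki]
Rule 3 Final Vowel Lowering: [ffhkki] → [ffhkke]
Rule 4 Intervocalic Voicing: no change — [ffhkke]
Rule 5 Geminate Reduction: [ffhkke] → [fhke]
Rule Rule 4 changed 0 position(s).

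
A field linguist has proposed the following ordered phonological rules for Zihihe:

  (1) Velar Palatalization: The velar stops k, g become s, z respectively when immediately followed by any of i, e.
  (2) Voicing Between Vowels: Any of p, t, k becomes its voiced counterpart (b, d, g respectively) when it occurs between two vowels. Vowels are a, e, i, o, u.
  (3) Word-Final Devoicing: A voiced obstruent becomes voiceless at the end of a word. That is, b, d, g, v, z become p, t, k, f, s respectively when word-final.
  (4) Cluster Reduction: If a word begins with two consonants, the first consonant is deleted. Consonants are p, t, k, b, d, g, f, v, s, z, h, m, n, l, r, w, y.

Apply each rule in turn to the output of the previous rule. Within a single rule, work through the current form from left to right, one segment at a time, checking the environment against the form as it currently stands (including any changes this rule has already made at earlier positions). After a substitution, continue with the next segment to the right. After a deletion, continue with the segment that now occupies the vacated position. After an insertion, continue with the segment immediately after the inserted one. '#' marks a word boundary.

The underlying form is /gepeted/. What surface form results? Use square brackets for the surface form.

(1) Velar Palatalization: [gepeted] → [zepeted]
(2) Voicing Between Vowels: [zepeted] → [zebeded]
(3) Word-Final Devoicing: [zebeded] → [zebedet]
(4) Cluster Reduction: no change — [zebedet]

[zebedet]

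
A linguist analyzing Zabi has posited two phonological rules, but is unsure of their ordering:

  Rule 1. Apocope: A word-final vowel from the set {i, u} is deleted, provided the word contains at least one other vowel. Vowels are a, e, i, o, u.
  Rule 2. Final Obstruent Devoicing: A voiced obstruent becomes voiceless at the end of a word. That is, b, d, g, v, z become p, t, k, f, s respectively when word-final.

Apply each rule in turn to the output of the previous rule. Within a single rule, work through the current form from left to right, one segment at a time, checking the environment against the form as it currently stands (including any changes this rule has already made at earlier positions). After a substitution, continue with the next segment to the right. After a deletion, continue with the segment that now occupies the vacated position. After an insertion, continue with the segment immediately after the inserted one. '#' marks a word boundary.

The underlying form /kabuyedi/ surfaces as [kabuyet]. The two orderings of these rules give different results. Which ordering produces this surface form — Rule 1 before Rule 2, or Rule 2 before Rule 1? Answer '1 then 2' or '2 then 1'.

Order 1 then 2:
  1 Apocope: [kabuyedi] → [kabuyed]
  2 Final Obstruent Devoicing: [kabuyed] → [kabuyet]
  result: [kabuyet]
Order 2 then 1:
  2 Final Obstruent Devoicing: no change — [kabuyedi]
  1 Apocope: [kabuyedi] → [kabuyed]
  result: [kabuyed]

1 then 2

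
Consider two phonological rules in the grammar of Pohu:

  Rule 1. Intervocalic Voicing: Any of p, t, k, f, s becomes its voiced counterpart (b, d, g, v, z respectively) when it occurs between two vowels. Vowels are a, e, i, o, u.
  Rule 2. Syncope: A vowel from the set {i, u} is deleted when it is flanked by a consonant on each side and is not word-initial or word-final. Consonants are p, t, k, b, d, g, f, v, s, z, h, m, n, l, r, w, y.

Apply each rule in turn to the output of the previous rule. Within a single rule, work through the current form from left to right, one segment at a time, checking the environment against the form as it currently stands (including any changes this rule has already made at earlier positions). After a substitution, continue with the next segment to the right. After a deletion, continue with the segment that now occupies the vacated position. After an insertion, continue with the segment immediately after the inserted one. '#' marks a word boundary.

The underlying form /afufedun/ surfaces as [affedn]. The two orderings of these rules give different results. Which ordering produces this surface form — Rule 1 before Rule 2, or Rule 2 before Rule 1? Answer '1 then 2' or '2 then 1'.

Order 1 then 2:
  1 Intervocalic Voicing: [afufedun] → [avuvedun]
  2 Syncope: [avuvedun] → [avvedn]
  result: [avvedn]
Order 2 then 1:
  2 Syncope: [afufedun] → [affedn]
  1 Intervocalic Voicing: no change — [affedn]
  result: [affedn]

2 then 1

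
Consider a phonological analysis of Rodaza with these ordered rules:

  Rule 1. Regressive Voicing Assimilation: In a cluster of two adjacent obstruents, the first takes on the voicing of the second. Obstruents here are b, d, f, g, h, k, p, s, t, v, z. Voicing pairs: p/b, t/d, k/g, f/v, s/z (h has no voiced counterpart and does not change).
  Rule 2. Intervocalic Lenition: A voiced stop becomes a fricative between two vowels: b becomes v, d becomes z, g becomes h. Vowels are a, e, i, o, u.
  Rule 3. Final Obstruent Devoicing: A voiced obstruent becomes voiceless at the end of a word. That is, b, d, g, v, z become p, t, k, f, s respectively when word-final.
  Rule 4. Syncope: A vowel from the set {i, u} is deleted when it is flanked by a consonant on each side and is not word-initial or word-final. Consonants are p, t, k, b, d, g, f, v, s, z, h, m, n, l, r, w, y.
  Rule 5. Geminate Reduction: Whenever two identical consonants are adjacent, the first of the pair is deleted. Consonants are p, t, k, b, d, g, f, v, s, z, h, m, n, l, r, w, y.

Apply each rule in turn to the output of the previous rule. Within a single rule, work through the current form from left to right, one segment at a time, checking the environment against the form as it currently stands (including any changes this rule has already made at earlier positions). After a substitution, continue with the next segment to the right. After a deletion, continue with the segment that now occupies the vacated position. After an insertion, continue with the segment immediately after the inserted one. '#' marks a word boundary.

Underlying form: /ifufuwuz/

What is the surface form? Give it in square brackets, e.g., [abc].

[ifws]

Rule 1 Regressive Voicing Assimilation: no change — [ifufuwuz]
Rule 2 Intervocalic Lenition: no change — [ifufuwuz]
Rule 3 Final Obstruent Devoicing: [ifufuwuz] → [ifufuwus]
Rule 4 Syncope: [ifufuwus] → [iffws]
Rule 5 Geminate Reduction: [iffws] → [ifws]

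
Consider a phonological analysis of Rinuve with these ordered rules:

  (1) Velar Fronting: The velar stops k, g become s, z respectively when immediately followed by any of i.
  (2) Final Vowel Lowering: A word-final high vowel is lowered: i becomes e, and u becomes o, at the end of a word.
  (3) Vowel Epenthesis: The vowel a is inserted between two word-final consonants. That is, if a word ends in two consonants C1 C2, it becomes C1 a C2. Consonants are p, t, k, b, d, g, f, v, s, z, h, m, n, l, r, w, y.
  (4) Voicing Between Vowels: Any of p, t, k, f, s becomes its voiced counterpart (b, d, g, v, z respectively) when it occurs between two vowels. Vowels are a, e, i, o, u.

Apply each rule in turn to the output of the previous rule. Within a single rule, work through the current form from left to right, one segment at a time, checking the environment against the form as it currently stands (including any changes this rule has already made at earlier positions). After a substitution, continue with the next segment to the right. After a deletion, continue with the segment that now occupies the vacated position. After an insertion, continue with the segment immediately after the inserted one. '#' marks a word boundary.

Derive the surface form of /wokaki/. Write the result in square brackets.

(1) Velar Fronting: [wokaki] → [wokasi]
(2) Final Vowel Lowering: [wokasi] → [wokase]
(3) Vowel Epenthesis: no change — [wokase]
(4) Voicing Between Vowels: [wokase] → [wogaze]

[wogaze]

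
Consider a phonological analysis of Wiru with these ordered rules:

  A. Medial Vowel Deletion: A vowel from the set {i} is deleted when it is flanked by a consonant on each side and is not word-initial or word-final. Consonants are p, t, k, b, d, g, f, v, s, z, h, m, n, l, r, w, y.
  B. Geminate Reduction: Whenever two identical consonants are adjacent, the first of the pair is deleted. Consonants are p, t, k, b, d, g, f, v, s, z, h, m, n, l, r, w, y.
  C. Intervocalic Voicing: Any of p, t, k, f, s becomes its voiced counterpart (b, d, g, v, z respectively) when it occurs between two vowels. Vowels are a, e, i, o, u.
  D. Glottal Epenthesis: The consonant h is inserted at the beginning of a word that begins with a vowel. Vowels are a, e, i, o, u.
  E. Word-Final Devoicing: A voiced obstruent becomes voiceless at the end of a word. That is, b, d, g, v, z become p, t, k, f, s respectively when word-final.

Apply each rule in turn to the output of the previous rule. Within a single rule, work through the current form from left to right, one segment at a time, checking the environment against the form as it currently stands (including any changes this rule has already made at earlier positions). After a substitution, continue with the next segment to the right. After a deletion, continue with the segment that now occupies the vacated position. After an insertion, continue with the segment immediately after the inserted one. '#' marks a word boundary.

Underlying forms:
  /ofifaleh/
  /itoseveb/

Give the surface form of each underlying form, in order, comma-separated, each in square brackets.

[hovaleh], [hidozevep]

/ofifaleh/:
  A Medial Vowel Deletion: [ofifaleh] → [offaleh]
  B Geminate Reduction: [offaleh] → [ofaleh]
  C Intervocalic Voicing: [ofaleh] → [ovaleh]
  D Glottal Epenthesis: [ovaleh] → [hovaleh]
  E Word-Final Devoicing: no change — [hovaleh]
/itoseveb/:
  A Medial Vowel Deletion: no change — [itoseveb]
  B Geminate Reduction: no change — [itoseveb]
  C Intervocalic Voicing: [itoseveb] → [idozeveb]
  D Glottal Epenthesis: [idozeveb] → [hidozeveb]
  E Word-Final Devoicing: [hidozeveb] → [hidozevep]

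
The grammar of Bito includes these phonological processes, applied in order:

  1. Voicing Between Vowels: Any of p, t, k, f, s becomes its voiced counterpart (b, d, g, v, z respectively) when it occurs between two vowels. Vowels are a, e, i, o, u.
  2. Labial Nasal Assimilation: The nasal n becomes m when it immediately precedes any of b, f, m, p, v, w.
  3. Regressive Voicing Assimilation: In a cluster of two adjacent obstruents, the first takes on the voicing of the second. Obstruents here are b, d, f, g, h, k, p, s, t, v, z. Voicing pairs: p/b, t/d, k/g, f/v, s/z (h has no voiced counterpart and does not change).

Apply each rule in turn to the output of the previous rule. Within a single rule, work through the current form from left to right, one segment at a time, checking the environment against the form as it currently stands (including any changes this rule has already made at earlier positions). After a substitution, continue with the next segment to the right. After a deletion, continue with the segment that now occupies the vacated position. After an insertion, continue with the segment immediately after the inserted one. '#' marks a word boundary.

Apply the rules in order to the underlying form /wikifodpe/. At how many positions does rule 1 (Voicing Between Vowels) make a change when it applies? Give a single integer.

2

1 Voicing Between Vowels: [wikifodpe] → [wigivodpe]
2 Labial Nasal Assimilation: no change — [wigivodpe]
3 Regressive Voicing Assimilation: [wigivodpe] → [wigivotpe]
Rule 1 changed 2 position(s).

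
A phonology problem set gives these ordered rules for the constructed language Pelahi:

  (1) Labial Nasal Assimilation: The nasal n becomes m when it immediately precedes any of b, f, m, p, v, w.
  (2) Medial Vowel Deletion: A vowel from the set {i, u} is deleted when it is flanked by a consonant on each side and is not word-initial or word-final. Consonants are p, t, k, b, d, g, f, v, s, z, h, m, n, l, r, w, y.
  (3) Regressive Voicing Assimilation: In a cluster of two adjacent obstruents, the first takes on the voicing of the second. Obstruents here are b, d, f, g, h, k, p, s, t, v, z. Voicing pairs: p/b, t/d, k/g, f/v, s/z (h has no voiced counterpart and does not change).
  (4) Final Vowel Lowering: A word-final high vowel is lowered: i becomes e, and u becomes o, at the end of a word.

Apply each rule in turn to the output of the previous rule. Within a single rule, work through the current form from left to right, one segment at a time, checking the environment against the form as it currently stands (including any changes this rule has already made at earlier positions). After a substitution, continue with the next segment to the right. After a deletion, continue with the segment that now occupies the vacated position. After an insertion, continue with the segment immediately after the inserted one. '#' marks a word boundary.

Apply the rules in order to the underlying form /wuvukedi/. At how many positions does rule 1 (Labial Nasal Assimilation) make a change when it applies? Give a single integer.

(1) Labial Nasal Assimilation: no change — [wuvukedi]
(2) Medial Vowel Deletion: [wuvukedi] → [wvkedi]
(3) Regressive Voicing Assimilation: [wvkedi] → [wfkedi]
(4) Final Vowel Lowering: [wfkedi] → [wfkede]
Rule 1 changed 0 position(s).

0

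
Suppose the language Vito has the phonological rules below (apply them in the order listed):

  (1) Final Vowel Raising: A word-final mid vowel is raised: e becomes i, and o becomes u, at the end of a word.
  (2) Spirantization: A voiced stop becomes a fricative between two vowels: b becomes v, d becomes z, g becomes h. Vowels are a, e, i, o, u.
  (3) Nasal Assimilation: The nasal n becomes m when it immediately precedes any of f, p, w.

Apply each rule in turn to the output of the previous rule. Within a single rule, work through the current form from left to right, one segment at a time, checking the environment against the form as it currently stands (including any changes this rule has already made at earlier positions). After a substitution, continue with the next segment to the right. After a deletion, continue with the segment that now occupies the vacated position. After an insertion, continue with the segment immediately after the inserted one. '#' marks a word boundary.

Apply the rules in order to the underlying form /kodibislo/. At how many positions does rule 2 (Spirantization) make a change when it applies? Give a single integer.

(1) Final Vowel Raising: [kodibislo] → [kodibislu]
(2) Spirantization: [kodibislu] → [kozivislu]
(3) Nasal Assimilation: no change — [kozivislu]
Rule 2 changed 2 position(s).

2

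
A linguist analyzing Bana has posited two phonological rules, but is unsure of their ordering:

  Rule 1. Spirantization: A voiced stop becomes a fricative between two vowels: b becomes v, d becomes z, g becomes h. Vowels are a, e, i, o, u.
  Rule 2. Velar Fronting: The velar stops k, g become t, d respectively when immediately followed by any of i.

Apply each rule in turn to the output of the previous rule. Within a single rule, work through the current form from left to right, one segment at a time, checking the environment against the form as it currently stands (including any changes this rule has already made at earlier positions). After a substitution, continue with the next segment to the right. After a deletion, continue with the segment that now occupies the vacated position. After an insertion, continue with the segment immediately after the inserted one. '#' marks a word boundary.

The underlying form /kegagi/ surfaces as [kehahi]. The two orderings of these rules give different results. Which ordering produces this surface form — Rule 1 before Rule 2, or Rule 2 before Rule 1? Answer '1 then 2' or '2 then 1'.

Order 1 then 2:
  1 Spirantization: [kegagi] → [kehahi]
  2 Velar Fronting: no change — [kehahi]
  result: [kehahi]
Order 2 then 1:
  2 Velar Fronting: [kegagi] → [kegadi]
  1 Spirantization: [kegadi] → [kehazi]
  result: [kehazi]

1 then 2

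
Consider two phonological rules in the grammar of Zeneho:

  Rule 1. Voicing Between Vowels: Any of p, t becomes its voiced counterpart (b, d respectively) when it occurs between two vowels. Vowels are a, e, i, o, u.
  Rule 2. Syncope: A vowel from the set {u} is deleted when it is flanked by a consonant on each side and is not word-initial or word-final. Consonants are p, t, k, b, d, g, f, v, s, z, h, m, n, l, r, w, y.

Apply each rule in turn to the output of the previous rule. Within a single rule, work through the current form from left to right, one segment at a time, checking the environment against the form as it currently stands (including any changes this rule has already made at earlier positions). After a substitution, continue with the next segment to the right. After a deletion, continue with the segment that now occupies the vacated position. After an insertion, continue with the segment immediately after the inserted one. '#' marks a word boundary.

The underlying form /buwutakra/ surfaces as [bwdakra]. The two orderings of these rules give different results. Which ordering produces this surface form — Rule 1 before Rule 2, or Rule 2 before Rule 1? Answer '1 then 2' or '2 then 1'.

1 then 2

Order 1 then 2:
  1 Voicing Between Vowels: [buwutakra] → [buwudakra]
  2 Syncope: [buwudakra] → [bwdakra]
  result: [bwdakra]
Order 2 then 1:
  2 Syncope: [buwutakra] → [bwtakra]
  1 Voicing Between Vowels: no change — [bwtakra]
  result: [bwtakra]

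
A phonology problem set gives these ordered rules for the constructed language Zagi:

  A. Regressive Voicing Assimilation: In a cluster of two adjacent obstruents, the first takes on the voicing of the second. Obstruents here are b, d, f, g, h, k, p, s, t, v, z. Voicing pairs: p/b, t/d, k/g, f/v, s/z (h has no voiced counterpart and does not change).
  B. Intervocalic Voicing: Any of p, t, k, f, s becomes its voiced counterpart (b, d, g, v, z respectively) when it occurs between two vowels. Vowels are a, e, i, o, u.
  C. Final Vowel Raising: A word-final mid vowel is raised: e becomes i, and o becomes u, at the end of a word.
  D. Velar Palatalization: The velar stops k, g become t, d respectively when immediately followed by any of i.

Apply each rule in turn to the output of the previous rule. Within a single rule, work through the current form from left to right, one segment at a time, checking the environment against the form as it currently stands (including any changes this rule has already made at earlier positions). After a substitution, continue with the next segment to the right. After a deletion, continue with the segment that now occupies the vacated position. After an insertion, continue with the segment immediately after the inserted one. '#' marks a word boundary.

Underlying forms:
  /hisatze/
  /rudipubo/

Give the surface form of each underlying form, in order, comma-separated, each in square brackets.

/hisatze/:
  A Regressive Voicing Assimilation: [hisatze] → [hisadze]
  B Intervocalic Voicing: [hisadze] → [hizadze]
  C Final Vowel Raising: [hizadze] → [hizadzi]
  D Velar Palatalization: no change — [hizadzi]
/rudipubo/:
  A Regressive Voicing Assimilation: no change — [rudipubo]
  B Intervocalic Voicing: [rudipubo] → [rudibubo]
  C Final Vowel Raising: [rudibubo] → [rudibubu]
  D Velar Palatalization: no change — [rudibubu]

[hizadzi], [rudibubu]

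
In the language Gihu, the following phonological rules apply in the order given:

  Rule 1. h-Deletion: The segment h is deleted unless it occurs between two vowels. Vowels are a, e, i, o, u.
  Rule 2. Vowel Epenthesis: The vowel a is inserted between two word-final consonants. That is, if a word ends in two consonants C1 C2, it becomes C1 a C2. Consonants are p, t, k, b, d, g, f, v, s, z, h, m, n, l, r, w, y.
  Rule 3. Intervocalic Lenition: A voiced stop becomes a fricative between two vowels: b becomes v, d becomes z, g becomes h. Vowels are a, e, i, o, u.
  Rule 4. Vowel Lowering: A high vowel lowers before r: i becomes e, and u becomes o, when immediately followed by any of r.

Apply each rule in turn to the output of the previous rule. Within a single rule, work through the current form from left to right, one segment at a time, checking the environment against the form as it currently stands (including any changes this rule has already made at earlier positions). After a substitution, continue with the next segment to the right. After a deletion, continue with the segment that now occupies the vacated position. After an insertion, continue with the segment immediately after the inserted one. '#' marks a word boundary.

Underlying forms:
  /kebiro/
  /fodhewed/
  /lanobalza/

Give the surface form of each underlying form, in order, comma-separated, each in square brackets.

/kebiro/:
  Rule 1 h-Deletion: no change — [kebiro]
  Rule 2 Vowel Epenthesis: no change — [kebiro]
  Rule 3 Intervocalic Lenition: [kebiro] → [keviro]
  Rule 4 Vowel Lowering: [keviro] → [kevero]
/fodhewed/:
  Rule 1 h-Deletion: [fodhewed] → [fodewed]
  Rule 2 Vowel Epenthesis: no change — [fodewed]
  Rule 3 Intervocalic Lenition: [fodewed] → [fozewed]
  Rule 4 Vowel Lowering: no change — [fozewed]
/lanobalza/:
  Rule 1 h-Deletion: no change — [lanobalza]
  Rule 2 Vowel Epenthesis: no change — [lanobalza]
  Rule 3 Intervocalic Lenition: [lanobalza] → [lanovalza]
  Rule 4 Vowel Lowering: no change — [lanovalza]

[kevero], [fozewed], [lanovalza]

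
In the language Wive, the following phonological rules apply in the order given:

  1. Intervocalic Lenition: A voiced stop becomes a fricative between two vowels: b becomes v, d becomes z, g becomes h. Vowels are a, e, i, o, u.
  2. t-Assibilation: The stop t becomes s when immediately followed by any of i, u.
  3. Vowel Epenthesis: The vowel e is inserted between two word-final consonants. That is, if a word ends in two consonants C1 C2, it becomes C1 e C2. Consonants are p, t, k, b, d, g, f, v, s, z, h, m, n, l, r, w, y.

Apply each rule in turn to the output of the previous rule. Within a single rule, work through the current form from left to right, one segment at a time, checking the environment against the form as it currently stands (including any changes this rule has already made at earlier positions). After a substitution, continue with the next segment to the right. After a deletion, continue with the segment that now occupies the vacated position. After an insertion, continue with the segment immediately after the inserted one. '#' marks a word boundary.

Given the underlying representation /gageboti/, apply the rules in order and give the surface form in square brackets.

[gahevosi]

1 Intervocalic Lenition: [gageboti] → [gahevoti]
2 t-Assibilation: [gahevoti] → [gahevosi]
3 Vowel Epenthesis: no change — [gahevosi]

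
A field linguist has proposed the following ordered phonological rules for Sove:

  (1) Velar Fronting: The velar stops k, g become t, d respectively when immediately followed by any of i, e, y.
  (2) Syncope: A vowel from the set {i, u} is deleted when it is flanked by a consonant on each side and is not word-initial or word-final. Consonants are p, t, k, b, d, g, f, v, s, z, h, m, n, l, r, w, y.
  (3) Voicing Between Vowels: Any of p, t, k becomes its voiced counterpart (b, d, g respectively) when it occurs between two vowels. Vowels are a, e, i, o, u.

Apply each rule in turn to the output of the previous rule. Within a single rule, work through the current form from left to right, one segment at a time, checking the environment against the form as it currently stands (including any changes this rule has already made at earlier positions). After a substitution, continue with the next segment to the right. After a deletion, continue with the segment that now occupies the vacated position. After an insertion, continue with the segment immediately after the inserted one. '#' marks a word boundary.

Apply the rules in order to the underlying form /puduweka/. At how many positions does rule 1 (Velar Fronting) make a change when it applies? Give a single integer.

(1) Velar Fronting: no change — [puduweka]
(2) Syncope: [puduweka] → [pdweka]
(3) Voicing Between Vowels: [pdweka] → [pdwega]
Rule 1 changed 0 position(s).

0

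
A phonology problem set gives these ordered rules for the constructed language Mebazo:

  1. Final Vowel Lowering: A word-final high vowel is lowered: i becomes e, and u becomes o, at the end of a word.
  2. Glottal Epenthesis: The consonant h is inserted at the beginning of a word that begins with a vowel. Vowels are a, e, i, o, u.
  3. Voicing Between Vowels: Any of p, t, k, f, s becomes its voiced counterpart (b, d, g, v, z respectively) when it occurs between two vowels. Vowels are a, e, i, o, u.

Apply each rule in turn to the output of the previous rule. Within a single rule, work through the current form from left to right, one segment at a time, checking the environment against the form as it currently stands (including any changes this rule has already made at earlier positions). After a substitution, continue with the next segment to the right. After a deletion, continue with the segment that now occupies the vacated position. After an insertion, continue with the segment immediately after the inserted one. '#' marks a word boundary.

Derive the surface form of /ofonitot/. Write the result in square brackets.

1 Final Vowel Lowering: no change — [ofonitot]
2 Glottal Epenthesis: [ofonitot] → [hofonitot]
3 Voicing Between Vowels: [hofonitot] → [hovonidot]

[hovonidot]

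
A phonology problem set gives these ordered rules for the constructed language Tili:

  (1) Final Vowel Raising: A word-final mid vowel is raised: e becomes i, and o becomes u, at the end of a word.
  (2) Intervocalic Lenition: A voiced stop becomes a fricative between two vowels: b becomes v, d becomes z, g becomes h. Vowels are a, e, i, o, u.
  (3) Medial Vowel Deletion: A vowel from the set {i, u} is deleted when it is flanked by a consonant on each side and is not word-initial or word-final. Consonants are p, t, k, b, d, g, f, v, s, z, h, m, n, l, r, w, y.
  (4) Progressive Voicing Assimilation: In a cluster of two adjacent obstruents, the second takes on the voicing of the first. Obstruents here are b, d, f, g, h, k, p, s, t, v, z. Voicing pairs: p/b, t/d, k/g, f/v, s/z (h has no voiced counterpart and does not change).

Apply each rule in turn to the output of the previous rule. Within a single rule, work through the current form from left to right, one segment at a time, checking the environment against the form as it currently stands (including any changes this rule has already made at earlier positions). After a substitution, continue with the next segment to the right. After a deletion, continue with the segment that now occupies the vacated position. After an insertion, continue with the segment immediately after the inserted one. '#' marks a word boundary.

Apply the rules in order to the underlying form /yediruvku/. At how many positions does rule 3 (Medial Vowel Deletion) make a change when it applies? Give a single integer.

(1) Final Vowel Raising: no change — [yediruvku]
(2) Intervocalic Lenition: [yediruvku] → [yeziruvku]
(3) Medial Vowel Deletion: [yeziruvku] → [yezrvku]
(4) Progressive Voicing Assimilation: [yezrvku] → [yezrvgu]
Rule 3 changed 2 position(s).

2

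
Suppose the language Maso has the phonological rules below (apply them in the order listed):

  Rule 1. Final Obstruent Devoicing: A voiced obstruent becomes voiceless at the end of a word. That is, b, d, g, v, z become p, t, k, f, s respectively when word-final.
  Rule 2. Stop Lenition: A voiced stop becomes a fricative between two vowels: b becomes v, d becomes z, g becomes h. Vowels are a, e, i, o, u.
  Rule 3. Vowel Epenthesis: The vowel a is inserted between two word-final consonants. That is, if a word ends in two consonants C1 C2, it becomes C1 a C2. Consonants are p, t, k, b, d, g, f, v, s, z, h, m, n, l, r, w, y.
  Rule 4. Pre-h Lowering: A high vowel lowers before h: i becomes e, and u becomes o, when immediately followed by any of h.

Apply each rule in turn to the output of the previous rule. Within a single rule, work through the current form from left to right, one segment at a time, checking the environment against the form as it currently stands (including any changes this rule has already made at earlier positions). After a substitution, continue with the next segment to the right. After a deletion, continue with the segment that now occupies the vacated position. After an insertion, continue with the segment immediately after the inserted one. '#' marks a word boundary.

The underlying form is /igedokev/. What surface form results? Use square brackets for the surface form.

Rule 1 Final Obstruent Devoicing: [igedokev] → [igedokef]
Rule 2 Stop Lenition: [igedokef] → [ihezokef]
Rule 3 Vowel Epenthesis: no change — [ihezokef]
Rule 4 Pre-h Lowering: [ihezokef] → [ehezokef]

[ehezokef]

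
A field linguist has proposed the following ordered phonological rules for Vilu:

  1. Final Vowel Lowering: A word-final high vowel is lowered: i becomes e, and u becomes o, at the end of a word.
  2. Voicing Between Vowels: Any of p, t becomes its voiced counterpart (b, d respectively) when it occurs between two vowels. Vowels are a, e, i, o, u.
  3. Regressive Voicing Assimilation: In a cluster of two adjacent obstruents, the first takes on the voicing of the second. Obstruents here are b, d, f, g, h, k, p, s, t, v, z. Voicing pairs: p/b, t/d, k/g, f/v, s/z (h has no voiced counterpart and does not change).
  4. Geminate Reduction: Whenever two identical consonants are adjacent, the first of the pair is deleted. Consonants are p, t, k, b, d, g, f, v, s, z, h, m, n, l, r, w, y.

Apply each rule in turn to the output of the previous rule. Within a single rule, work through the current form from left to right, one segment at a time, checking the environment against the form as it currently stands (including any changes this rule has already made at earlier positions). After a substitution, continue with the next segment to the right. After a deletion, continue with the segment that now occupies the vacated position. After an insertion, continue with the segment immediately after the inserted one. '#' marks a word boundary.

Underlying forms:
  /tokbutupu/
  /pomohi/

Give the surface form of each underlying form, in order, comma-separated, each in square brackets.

/tokbutupu/:
  1 Final Vowel Lowering: [tokbutupu] → [tokbutupo]
  2 Voicing Between Vowels: [tokbutupo] → [tokbudubo]
  3 Regressive Voicing Assimilation: [tokbudubo] → [togbudubo]
  4 Geminate Reduction: no change — [togbudubo]
/pomohi/:
  1 Final Vowel Lowering: [pomohi] → [pomohe]
  2 Voicing Between Vowels: no change — [pomohe]
  3 Regressive Voicing Assimilation: no change — [pomohe]
  4 Geminate Reduction: no change — [pomohe]

[togbudubo], [pomohe]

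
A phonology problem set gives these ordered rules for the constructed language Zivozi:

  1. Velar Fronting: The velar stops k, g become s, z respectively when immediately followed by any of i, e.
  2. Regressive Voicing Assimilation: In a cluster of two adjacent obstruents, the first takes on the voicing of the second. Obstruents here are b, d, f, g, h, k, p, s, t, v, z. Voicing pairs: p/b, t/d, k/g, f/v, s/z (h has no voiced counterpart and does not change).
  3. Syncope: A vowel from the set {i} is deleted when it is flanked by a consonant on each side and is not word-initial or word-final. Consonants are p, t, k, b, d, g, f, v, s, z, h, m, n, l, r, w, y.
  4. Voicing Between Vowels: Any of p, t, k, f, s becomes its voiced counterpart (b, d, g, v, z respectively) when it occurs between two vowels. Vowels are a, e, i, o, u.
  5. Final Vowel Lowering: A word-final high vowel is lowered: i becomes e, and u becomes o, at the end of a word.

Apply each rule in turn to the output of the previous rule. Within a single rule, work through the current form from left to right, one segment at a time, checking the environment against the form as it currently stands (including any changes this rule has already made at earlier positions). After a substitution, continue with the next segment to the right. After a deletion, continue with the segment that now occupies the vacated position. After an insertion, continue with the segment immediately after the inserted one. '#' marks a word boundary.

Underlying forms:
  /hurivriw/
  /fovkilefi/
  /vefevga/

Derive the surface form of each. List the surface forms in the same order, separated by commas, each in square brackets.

[hurvrw], [fofsleve], [vevevga]

/hurivriw/:
  1 Velar Fronting: no change — [hurivriw]
  2 Regressive Voicing Assimilation: no change — [hurivriw]
  3 Syncope: [hurivriw] → [hurvrw]
  4 Voicing Between Vowels: no change — [hurvrw]
  5 Final Vowel Lowering: no change — [hurvrw]
/fovkilefi/:
  1 Velar Fronting: [fovkilefi] → [fovsilefi]
  2 Regressive Voicing Assimilation: [fovsilefi] → [fofsilefi]
  3 Syncope: [fofsilefi] → [fofslefi]
  4 Voicing Between Vowels: [fofslefi] → [fofslevi]
  5 Final Vowel Lowering: [fofslevi] → [fofsleve]
/vefevga/:
  1 Velar Fronting: no change — [vefevga]
  2 Regressive Voicing Assimilation: no change — [vefevga]
  3 Syncope: no change — [vefevga]
  4 Voicing Between Vowels: [vefevga] → [vevevga]
  5 Final Vowel Lowering: no change — [vevevga]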